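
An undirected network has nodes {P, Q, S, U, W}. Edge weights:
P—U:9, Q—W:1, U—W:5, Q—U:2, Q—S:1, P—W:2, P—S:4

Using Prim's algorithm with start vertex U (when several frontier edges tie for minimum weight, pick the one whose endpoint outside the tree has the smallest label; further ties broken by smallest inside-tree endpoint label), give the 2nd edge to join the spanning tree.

Prim's algorithm from U:
Step 1: frontier [Q—U 2, U—W 5, P—U 9] → take Q—U (2); add Q.
Step 2: frontier [Q—S 1, Q—W 1, U—W 5, P—U 9] → take Q—S (1); add S.
Step 3: frontier [Q—W 1, P—S 4, U—W 5, P—U 9] → take Q—W (1); add W.
Step 4: frontier [P—S 4, P—U 9, P—W 2] → take P—W (2); add P.
The 2nd edge added is Q—S.

Q-S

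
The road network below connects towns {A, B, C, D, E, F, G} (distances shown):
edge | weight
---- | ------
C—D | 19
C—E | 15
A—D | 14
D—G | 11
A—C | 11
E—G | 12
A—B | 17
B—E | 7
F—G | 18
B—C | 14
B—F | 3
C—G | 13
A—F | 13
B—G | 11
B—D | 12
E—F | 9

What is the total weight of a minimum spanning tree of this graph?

56

Sort edges by weight, then run Kruskal:
B—F (3): add. Components now {A} {B,F} {C} {D} {E} {G}
B—E (7): add. Components now {A} {B,E,F} {C} {D} {G}
E—F (9): skip — E and F already connected.
A—C (11): add. Components now {A,C} {B,E,F} {D} {G}
B—G (11): add. Components now {A,C} {B,E,F,G} {D}
D—G (11): add. Components now {A,C} {B,D,E,F,G}
B—D (12): skip — B and D already connected.
E—G (12): skip — E and G already connected.
A—F (13): add. Components now {A,B,C,D,E,F,G}
MST edges: B—F, B—E, A—C, B—G, D—G, A—F; total weight 3+7+11+11+11+13 = 56.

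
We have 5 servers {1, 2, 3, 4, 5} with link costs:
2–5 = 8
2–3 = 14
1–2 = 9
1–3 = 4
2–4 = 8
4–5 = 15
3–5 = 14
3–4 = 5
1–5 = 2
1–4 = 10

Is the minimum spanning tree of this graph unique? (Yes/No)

Kruskal: consider edges lightest-first.
1–5 (2): add — endpoints in different components.
1–3 (4): add — endpoints in different components.
3–4 (5): add — endpoints in different components.
2–4 (8): add — endpoints in different components.
Non-tree edge 2–5 has weight 8, equal to the heaviest edge on its tree cycle — swapping gives another MST of the same weight. Not unique.

No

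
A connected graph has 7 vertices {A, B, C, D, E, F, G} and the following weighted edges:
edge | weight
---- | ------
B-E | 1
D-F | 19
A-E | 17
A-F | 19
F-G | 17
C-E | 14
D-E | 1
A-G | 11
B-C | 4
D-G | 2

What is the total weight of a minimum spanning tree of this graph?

36

Prim's algorithm from G:
Step 1: frontier [D-G 2, A-G 11, F-G 17] → take D-G (2); add D.
Step 2: frontier [D-E 1, D-F 19, A-G 11, F-G 17] → take D-E (1); add E.
Step 3: frontier [D-F 19, B-E 1, C-E 14, A-E 17, A-G 11, F-G 17] → take B-E (1); add B.
Step 4: frontier [B-C 4, D-F 19, C-E 14, A-E 17, A-G 11, F-G 17] → take B-C (4); add C.
Step 5: frontier [D-F 19, A-E 17, A-G 11, F-G 17] → take A-G (11); add A.
Step 6: frontier [A-F 19, D-F 19, F-G 17] → take F-G (17); add F.
MST edges: D-G, D-E, B-E, B-C, A-G, F-G; total weight 2+1+1+4+11+17 = 36.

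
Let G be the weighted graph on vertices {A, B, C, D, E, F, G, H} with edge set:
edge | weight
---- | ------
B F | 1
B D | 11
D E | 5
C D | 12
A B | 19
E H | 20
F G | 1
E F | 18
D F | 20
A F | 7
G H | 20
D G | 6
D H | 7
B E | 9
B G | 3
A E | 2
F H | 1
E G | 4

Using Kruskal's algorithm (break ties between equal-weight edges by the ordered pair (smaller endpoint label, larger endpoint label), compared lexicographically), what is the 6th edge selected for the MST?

D-E

Kruskal: consider edges lightest-first.
B F (1): add — endpoints in different components.
F G (1): add — endpoints in different components.
F H (1): add — endpoints in different components.
A E (2): add — endpoints in different components.
B G (3): skip — B and G already connected.
E G (4): add — endpoints in different components.
D E (5): add — endpoints in different components.
D G (6): skip — D and G already connected.
A F (7): skip — A and F already connected.
D H (7): skip — D and H already connected.
B E (9): skip — B and E already connected.
B D (11): skip — B and D already connected.
C D (12): add — endpoints in different components.
The 6th edge added is D E.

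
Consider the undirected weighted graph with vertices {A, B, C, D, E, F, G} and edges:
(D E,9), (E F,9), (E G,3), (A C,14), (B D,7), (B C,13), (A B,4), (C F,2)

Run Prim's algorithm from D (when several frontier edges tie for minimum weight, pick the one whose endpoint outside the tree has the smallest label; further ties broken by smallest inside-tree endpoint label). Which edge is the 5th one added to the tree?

Prim's algorithm from D:
Step 1: cheapest edge leaving the tree is B D (7); add B.
Step 2: cheapest edge leaving the tree is A B (4); add A.
Step 3: cheapest edge leaving the tree is D E (9); add E.
Step 4: cheapest edge leaving the tree is E G (3); add G.
Step 5: cheapest edge leaving the tree is E F (9); add F.
Step 6: cheapest edge leaving the tree is C F (2); add C.
The 5th edge added is E F.

E-F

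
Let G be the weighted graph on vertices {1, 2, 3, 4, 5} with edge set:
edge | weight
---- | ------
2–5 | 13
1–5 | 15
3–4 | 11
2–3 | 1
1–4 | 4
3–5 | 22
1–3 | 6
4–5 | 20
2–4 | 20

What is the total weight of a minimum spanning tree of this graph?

24

Prim's algorithm from 4:
Step 1: cheapest edge leaving the tree is 1–4 (4); add 1.
Step 2: cheapest edge leaving the tree is 1–3 (6); add 3.
Step 3: cheapest edge leaving the tree is 2–3 (1); add 2.
Step 4: cheapest edge leaving the tree is 2–5 (13); add 5.
MST edges: 1–4, 1–3, 2–3, 2–5; total weight 4+6+1+13 = 24.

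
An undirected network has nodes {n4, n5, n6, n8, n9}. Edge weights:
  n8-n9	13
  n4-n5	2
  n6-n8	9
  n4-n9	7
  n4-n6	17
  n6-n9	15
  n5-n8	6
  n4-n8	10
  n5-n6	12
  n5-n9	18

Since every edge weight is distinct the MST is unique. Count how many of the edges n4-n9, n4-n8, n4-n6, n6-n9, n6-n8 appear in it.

Kruskal's algorithm — process edges by increasing weight (ties by edge label):
n4-n5 (2): add. Components now {n6} {n9} {n4,n5} {n8}
n5-n8 (6): add. Components now {n6} {n9} {n4,n5,n8}
n4-n9 (7): add. Components now {n6} {n4,n5,n8,n9}
n6-n8 (9): add. Components now {n4,n5,n6,n8,n9}
MST edge set: {n4-n5, n5-n8, n4-n9, n6-n8}.
Of the listed edges, {n4-n9, n6-n8} are in the MST → 2.

2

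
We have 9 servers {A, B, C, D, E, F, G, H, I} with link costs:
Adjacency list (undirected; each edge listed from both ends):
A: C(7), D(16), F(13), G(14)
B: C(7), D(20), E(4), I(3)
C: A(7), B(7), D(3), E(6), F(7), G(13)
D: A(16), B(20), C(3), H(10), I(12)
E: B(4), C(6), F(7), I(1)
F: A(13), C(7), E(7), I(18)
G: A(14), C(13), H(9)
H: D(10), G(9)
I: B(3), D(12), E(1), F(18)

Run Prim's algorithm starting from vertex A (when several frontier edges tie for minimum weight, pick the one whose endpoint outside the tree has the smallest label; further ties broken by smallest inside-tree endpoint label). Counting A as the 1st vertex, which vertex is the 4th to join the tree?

Prim, starting at A.
Step 1: cheapest edge leaving the tree is A-C (7); add C.
Step 2: cheapest edge leaving the tree is C-D (3); add D.
Step 3: cheapest edge leaving the tree is C-E (6); add E.
Step 4: cheapest edge leaving the tree is E-I (1); add I.
Step 5: cheapest edge leaving the tree is B-I (3); add B.
Step 6: cheapest edge leaving the tree is C-F (7); add F.
Step 7: cheapest edge leaving the tree is D-H (10); add H.
Step 8: cheapest edge leaving the tree is G-H (9); add G.
Vertex order: A, C, D, E, I, B, F, H, G. The 4th vertex is E.

E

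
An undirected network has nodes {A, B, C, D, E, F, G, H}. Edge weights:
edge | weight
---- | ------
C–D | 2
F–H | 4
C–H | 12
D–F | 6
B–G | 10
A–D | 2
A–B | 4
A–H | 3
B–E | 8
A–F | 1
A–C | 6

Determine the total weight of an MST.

30

Kruskal's algorithm — process edges by increasing weight (ties by edge label):
A–F (1): add — endpoints in different components.
A–D (2): add — endpoints in different components.
C–D (2): add — endpoints in different components.
A–H (3): add — endpoints in different components.
A–B (4): add — endpoints in different components.
F–H (4): skip — F and H already connected.
A–C (6): skip — A and C already connected.
D–F (6): skip — D and F already connected.
B–E (8): add — endpoints in different components.
B–G (10): add — endpoints in different components.
MST edges: A–F, A–D, C–D, A–H, A–B, B–E, B–G; total weight 1+2+2+3+4+8+10 = 30.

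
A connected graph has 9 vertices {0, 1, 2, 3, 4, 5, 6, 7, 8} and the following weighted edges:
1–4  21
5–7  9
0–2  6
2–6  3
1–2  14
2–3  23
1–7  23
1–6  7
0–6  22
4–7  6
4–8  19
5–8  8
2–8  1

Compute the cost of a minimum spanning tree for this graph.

63

Kruskal: consider edges lightest-first.
2–8 (1): add — endpoints in different components.
2–6 (3): add — endpoints in different components.
0–2 (6): add — endpoints in different components.
4–7 (6): add — endpoints in different components.
1–6 (7): add — endpoints in different components.
5–8 (8): add — endpoints in different components.
5–7 (9): add — endpoints in different components.
1–2 (14): skip — 1 and 2 already connected.
4–8 (19): skip — 4 and 8 already connected.
1–4 (21): skip — 1 and 4 already connected.
0–6 (22): skip — 0 and 6 already connected.
1–7 (23): skip — 1 and 7 already connected.
2–3 (23): add — endpoints in different components.
MST edges: 2–8, 2–6, 0–2, 4–7, 1–6, 5–8, 5–7, 2–3; total weight 1+3+6+6+7+8+9+23 = 63.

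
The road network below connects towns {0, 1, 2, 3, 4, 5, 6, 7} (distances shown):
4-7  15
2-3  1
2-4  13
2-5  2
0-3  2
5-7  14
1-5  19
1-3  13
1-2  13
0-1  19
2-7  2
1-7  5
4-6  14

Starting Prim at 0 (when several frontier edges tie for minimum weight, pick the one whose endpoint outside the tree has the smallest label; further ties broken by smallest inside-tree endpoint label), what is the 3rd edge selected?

2-5

Prim, starting at 0.
Step 1: cheapest edge leaving the tree is 0-3 (2); add 3.
Step 2: cheapest edge leaving the tree is 2-3 (1); add 2.
Step 3: cheapest edge leaving the tree is 2-5 (2); add 5.
Step 4: cheapest edge leaving the tree is 2-7 (2); add 7.
Step 5: cheapest edge leaving the tree is 1-7 (5); add 1.
Step 6: cheapest edge leaving the tree is 2-4 (13); add 4.
Step 7: cheapest edge leaving the tree is 4-6 (14); add 6.
The 3rd edge added is 2-5.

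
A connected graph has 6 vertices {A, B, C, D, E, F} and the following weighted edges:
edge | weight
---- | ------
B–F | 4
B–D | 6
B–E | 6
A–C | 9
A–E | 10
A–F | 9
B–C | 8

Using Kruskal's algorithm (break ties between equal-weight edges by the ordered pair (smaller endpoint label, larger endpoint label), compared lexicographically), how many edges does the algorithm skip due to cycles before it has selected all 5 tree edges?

0

Sort edges by weight, then run Kruskal:
B–F (4): add. Components now {A} {B,F} {C} {D} {E}
B–D (6): add. Components now {A} {B,D,F} {C} {E}
B–E (6): add. Components now {A} {B,D,E,F} {C}
B–C (8): add. Components now {A} {B,C,D,E,F}
A–C (9): add. Components now {A,B,C,D,E,F}
Edges rejected before the tree was complete: 0.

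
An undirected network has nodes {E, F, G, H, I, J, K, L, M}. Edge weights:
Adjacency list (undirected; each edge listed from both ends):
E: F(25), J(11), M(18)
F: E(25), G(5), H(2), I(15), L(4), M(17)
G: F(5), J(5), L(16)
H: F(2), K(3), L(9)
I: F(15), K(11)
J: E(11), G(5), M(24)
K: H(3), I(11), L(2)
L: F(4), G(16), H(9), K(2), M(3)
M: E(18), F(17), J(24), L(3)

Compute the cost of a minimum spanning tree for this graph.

Prim, starting at L.
Step 1: cheapest edge leaving the tree is K L (2); add K.
Step 2: cheapest edge leaving the tree is H K (3); add H.
Step 3: cheapest edge leaving the tree is F H (2); add F.
Step 4: cheapest edge leaving the tree is L M (3); add M.
Step 5: cheapest edge leaving the tree is F G (5); add G.
Step 6: cheapest edge leaving the tree is G J (5); add J.
Step 7: cheapest edge leaving the tree is E J (11); add E.
Step 8: cheapest edge leaving the tree is I K (11); add I.
MST edges: K L, H K, F H, L M, F G, G J, E J, I K; total weight 2+3+2+3+5+5+11+11 = 42.

42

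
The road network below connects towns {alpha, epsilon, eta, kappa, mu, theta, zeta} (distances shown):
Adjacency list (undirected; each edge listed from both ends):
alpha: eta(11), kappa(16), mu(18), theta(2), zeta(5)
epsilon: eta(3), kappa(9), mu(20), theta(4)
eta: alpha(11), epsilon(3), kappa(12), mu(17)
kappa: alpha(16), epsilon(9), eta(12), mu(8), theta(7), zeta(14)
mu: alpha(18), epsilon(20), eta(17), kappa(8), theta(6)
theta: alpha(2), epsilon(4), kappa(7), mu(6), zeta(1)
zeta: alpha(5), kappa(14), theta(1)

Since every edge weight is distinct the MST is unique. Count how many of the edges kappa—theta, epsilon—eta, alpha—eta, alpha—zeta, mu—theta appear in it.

3

Kruskal: consider edges lightest-first.
theta—zeta (1): add — endpoints in different components.
alpha—theta (2): add — endpoints in different components.
epsilon—eta (3): add — endpoints in different components.
epsilon—theta (4): add — endpoints in different components.
alpha—zeta (5): skip — zeta and alpha already connected.
mu—theta (6): add — endpoints in different components.
kappa—theta (7): add — endpoints in different components.
MST edge set: {theta—zeta, alpha—theta, epsilon—eta, epsilon—theta, mu—theta, kappa—theta}.
Of the listed edges, {kappa—theta, epsilon—eta, mu—theta} are in the MST → 3.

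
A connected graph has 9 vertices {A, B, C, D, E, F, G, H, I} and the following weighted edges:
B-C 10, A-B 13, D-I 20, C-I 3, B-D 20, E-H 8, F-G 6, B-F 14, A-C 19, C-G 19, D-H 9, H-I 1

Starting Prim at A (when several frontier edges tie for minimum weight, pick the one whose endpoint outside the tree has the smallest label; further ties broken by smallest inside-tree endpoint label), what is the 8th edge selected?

Prim's algorithm from A:
Step 1: frontier [A-B 13, A-C 19] → take A-B (13); add B.
Step 2: frontier [A-C 19, B-C 10, B-F 14, B-D 20] → take B-C (10); add C.
Step 3: frontier [B-F 14, B-D 20, C-I 3, C-G 19] → take C-I (3); add I.
Step 4: frontier [B-F 14, B-D 20, C-G 19, H-I 1, D-I 20] → take H-I (1); add H.
Step 5: frontier [B-F 14, B-D 20, C-G 19, E-H 8, D-H 9, D-I 20] → take E-H (8); add E.
Step 6: frontier [B-F 14, B-D 20, C-G 19, D-H 9, D-I 20] → take D-H (9); add D.
Step 7: frontier [B-F 14, C-G 19] → take B-F (14); add F.
Step 8: frontier [C-G 19, F-G 6] → take F-G (6); add G.
The 8th edge added is F-G.

F-G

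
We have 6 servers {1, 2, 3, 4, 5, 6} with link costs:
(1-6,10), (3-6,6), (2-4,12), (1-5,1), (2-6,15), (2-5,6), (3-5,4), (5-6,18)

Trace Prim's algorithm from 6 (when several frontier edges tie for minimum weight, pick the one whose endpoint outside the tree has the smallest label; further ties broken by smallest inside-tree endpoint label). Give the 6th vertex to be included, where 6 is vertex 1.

Prim, starting at 6.
Step 1: cheapest edge leaving the tree is 3-6 (6); add 3.
Step 2: cheapest edge leaving the tree is 3-5 (4); add 5.
Step 3: cheapest edge leaving the tree is 1-5 (1); add 1.
Step 4: cheapest edge leaving the tree is 2-5 (6); add 2.
Step 5: cheapest edge leaving the tree is 2-4 (12); add 4.
Vertex order: 6, 3, 5, 1, 2, 4. The 6th vertex is 4.

4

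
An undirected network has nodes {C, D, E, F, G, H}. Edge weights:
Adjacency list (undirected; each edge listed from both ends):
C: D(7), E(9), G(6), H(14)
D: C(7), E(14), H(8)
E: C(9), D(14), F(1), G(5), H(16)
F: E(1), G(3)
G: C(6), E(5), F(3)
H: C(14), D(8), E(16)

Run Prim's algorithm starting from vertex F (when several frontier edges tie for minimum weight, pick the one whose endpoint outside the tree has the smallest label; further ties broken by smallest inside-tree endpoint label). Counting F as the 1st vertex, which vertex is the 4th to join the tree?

Prim's algorithm from F:
Step 1: frontier [E F 1, F G 3] → take E F (1); add E.
Step 2: frontier [E G 5, C E 9, D E 14, E H 16, F G 3] → take F G (3); add G.
Step 3: frontier [C E 9, D E 14, E H 16, C G 6] → take C G (6); add C.
Step 4: frontier [C D 7, C H 14, D E 14, E H 16] → take C D (7); add D.
Step 5: frontier [C H 14, D H 8, E H 16] → take D H (8); add H.
Vertex order: F, E, G, C, D, H. The 4th vertex is C.

C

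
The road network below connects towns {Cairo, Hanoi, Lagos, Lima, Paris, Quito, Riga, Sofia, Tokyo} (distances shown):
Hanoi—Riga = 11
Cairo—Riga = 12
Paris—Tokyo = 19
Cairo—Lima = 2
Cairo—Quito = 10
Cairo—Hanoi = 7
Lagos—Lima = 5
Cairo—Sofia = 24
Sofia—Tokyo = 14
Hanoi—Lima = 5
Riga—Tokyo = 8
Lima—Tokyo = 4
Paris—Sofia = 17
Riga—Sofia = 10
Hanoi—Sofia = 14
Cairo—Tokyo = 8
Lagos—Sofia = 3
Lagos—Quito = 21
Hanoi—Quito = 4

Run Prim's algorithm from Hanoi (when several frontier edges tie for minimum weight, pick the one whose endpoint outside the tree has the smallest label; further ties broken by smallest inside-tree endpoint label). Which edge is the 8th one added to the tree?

Prim's algorithm from Hanoi:
Step 1: cheapest edge leaving the tree is Hanoi—Quito (4); add Quito.
Step 2: cheapest edge leaving the tree is Hanoi—Lima (5); add Lima.
Step 3: cheapest edge leaving the tree is Cairo—Lima (2); add Cairo.
Step 4: cheapest edge leaving the tree is Lima—Tokyo (4); add Tokyo.
Step 5: cheapest edge leaving the tree is Lagos—Lima (5); add Lagos.
Step 6: cheapest edge leaving the tree is Lagos—Sofia (3); add Sofia.
Step 7: cheapest edge leaving the tree is Riga—Tokyo (8); add Riga.
Step 8: cheapest edge leaving the tree is Paris—Sofia (17); add Paris.
The 8th edge added is Paris—Sofia.

Paris-Sofia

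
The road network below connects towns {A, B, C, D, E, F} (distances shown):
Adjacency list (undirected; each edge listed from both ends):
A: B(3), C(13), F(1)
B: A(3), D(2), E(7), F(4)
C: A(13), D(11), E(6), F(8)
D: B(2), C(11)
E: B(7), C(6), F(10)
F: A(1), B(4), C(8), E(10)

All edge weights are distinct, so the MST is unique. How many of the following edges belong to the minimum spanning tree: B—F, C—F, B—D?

Kruskal: consider edges lightest-first.
A—F (1): add — endpoints in different components.
B—D (2): add — endpoints in different components.
A—B (3): add — endpoints in different components.
B—F (4): skip — B and F already connected.
C—E (6): add — endpoints in different components.
B—E (7): add — endpoints in different components.
MST edge set: {A—F, B—D, A—B, C—E, B—E}.
Of the listed edges, {B—D} are in the MST → 1.

1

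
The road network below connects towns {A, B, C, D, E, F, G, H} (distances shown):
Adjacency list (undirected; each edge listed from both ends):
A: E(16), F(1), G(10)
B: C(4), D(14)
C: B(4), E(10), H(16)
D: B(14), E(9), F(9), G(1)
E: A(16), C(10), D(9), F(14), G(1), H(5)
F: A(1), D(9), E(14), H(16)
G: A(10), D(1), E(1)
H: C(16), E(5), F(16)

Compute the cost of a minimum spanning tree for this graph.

Prim's algorithm from A:
Step 1: frontier [A-F 1, A-G 10, A-E 16] → take A-F (1); add F.
Step 2: frontier [A-G 10, A-E 16, D-F 9, E-F 14, F-H 16] → take D-F (9); add D.
Step 3: frontier [A-G 10, A-E 16, D-G 1, D-E 9, B-D 14, E-F 14, F-H 16] → take D-G (1); add G.
Step 4: frontier [A-E 16, D-E 9, B-D 14, E-F 14, F-H 16, E-G 1] → take E-G (1); add E.
Step 5: frontier [B-D 14, E-H 5, C-E 10, F-H 16] → take E-H (5); add H.
Step 6: frontier [B-D 14, C-E 10, C-H 16] → take C-E (10); add C.
Step 7: frontier [B-C 4, B-D 14] → take B-C (4); add B.
MST edges: A-F, D-F, D-G, E-G, E-H, C-E, B-C; total weight 1+9+1+1+5+10+4 = 31.

31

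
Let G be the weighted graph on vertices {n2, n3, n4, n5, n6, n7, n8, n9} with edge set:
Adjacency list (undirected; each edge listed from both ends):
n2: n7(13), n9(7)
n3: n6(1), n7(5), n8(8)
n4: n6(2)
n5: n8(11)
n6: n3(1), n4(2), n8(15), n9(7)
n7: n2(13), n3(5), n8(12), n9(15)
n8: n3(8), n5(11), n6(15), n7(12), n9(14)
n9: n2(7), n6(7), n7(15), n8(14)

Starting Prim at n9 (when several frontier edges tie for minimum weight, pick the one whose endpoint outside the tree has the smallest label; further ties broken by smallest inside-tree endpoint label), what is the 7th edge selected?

Prim, starting at n9.
Step 1: cheapest edge leaving the tree is n2-n9 (7); add n2.
Step 2: cheapest edge leaving the tree is n6-n9 (7); add n6.
Step 3: cheapest edge leaving the tree is n3-n6 (1); add n3.
Step 4: cheapest edge leaving the tree is n4-n6 (2); add n4.
Step 5: cheapest edge leaving the tree is n3-n7 (5); add n7.
Step 6: cheapest edge leaving the tree is n3-n8 (8); add n8.
Step 7: cheapest edge leaving the tree is n5-n8 (11); add n5.
The 7th edge added is n5-n8.

n5-n8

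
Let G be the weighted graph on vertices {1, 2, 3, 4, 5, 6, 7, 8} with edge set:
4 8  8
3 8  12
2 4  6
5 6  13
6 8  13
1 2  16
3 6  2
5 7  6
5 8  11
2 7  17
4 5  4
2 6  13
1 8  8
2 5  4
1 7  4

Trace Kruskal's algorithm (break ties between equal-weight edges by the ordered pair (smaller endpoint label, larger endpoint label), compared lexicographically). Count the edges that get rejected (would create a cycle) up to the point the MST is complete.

Kruskal: consider edges lightest-first.
3 6 (2): add — endpoints in different components.
1 7 (4): add — endpoints in different components.
2 5 (4): add — endpoints in different components.
4 5 (4): add — endpoints in different components.
2 4 (6): skip — 2 and 4 already connected.
5 7 (6): add — endpoints in different components.
1 8 (8): add — endpoints in different components.
4 8 (8): skip — 4 and 8 already connected.
5 8 (11): skip — 5 and 8 already connected.
3 8 (12): add — endpoints in different components.
Edges rejected before the tree was complete: 3.

3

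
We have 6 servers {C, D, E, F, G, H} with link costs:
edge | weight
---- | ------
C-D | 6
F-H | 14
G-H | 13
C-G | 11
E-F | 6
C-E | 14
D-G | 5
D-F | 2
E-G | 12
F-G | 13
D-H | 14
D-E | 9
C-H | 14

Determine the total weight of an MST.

Prim, starting at H.
Step 1: frontier [G-H 13, C-H 14, D-H 14, F-H 14] → take G-H (13); add G.
Step 2: frontier [D-G 5, C-G 11, E-G 12, F-G 13, C-H 14, D-H 14, F-H 14] → take D-G (5); add D.
Step 3: frontier [D-F 2, C-D 6, D-E 9, C-G 11, E-G 12, F-G 13, C-H 14, F-H 14] → take D-F (2); add F.
Step 4: frontier [C-D 6, D-E 9, E-F 6, C-G 11, E-G 12, C-H 14] → take C-D (6); add C.
Step 5: frontier [C-E 14, D-E 9, E-F 6, E-G 12] → take E-F (6); add E.
MST edges: G-H, D-G, D-F, C-D, E-F; total weight 13+5+2+6+6 = 32.

32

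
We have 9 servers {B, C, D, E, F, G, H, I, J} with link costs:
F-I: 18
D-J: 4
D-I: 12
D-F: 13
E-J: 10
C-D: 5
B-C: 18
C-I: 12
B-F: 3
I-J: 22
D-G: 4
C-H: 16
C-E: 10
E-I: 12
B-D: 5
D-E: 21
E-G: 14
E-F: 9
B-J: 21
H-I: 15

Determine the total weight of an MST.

Prim's algorithm from D:
Step 1: cheapest edge leaving the tree is D-G (4); add G.
Step 2: cheapest edge leaving the tree is D-J (4); add J.
Step 3: cheapest edge leaving the tree is B-D (5); add B.
Step 4: cheapest edge leaving the tree is B-F (3); add F.
Step 5: cheapest edge leaving the tree is C-D (5); add C.
Step 6: cheapest edge leaving the tree is E-F (9); add E.
Step 7: cheapest edge leaving the tree is C-I (12); add I.
Step 8: cheapest edge leaving the tree is H-I (15); add H.
MST edges: D-G, D-J, B-D, B-F, C-D, E-F, C-I, H-I; total weight 4+4+5+3+5+9+12+15 = 57.

57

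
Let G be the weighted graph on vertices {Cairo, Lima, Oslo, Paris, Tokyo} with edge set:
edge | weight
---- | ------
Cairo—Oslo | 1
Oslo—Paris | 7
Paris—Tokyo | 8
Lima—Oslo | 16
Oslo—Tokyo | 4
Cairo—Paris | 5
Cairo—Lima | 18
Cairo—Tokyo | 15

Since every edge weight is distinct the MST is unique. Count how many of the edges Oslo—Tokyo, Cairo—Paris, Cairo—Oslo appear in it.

Sort edges by weight, then run Kruskal:
Cairo—Oslo (1): add — endpoints in different components.
Oslo—Tokyo (4): add — endpoints in different components.
Cairo—Paris (5): add — endpoints in different components.
Oslo—Paris (7): skip — Oslo and Paris already connected.
Paris—Tokyo (8): skip — Tokyo and Paris already connected.
Cairo—Tokyo (15): skip — Cairo and Tokyo already connected.
Lima—Oslo (16): add — endpoints in different components.
MST edge set: {Cairo—Oslo, Oslo—Tokyo, Cairo—Paris, Lima—Oslo}.
Of the listed edges, {Oslo—Tokyo, Cairo—Paris, Cairo—Oslo} are in the MST → 3.

3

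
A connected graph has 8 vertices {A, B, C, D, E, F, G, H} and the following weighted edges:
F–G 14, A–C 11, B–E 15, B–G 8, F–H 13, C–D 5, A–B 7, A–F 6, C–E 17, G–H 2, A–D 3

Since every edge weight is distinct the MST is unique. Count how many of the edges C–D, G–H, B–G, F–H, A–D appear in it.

Sort edges by weight, then run Kruskal:
G–H (2): add — endpoints in different components.
A–D (3): add — endpoints in different components.
C–D (5): add — endpoints in different components.
A–F (6): add — endpoints in different components.
A–B (7): add — endpoints in different components.
B–G (8): add — endpoints in different components.
A–C (11): skip — A and C already connected.
F–H (13): skip — F and H already connected.
F–G (14): skip — F and G already connected.
B–E (15): add — endpoints in different components.
MST edge set: {G–H, A–D, C–D, A–F, A–B, B–G, B–E}.
Of the listed edges, {C–D, G–H, B–G, A–D} are in the MST → 4.

4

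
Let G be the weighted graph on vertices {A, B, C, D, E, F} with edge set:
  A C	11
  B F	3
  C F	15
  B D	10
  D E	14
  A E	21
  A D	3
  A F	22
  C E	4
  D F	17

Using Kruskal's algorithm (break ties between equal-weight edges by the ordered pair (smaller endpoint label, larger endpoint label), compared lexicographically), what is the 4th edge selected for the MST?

Kruskal: consider edges lightest-first.
A D (3): add — endpoints in different components.
B F (3): add — endpoints in different components.
C E (4): add — endpoints in different components.
B D (10): add — endpoints in different components.
A C (11): add — endpoints in different components.
The 4th edge added is B D.

B-D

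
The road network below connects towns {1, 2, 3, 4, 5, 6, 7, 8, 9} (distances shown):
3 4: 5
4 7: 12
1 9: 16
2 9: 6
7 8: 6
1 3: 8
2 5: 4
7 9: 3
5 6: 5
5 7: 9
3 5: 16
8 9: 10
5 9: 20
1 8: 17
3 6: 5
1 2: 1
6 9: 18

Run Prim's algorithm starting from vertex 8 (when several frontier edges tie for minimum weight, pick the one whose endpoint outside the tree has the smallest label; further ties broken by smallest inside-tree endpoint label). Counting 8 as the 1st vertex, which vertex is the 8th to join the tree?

Prim's algorithm from 8:
Step 1: cheapest edge leaving the tree is 7 8 (6); add 7.
Step 2: cheapest edge leaving the tree is 7 9 (3); add 9.
Step 3: cheapest edge leaving the tree is 2 9 (6); add 2.
Step 4: cheapest edge leaving the tree is 1 2 (1); add 1.
Step 5: cheapest edge leaving the tree is 2 5 (4); add 5.
Step 6: cheapest edge leaving the tree is 5 6 (5); add 6.
Step 7: cheapest edge leaving the tree is 3 6 (5); add 3.
Step 8: cheapest edge leaving the tree is 3 4 (5); add 4.
Vertex order: 8, 7, 9, 2, 1, 5, 6, 3, 4. The 8th vertex is 3.

3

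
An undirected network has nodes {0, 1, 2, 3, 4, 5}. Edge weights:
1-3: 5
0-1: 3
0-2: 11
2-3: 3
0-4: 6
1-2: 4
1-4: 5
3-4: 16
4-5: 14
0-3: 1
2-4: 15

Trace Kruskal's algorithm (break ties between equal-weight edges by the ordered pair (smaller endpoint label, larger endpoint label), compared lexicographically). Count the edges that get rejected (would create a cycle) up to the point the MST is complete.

Kruskal: consider edges lightest-first.
0-3 (1): add. Components now {0,3} {1} {2} {4} {5}
0-1 (3): add. Components now {0,1,3} {2} {4} {5}
2-3 (3): add. Components now {0,1,2,3} {4} {5}
1-2 (4): skip — 1 and 2 already connected.
1-3 (5): skip — 1 and 3 already connected.
1-4 (5): add. Components now {0,1,2,3,4} {5}
0-4 (6): skip — 0 and 4 already connected.
0-2 (11): skip — 0 and 2 already connected.
4-5 (14): add. Components now {0,1,2,3,4,5}
Edges rejected before the tree was complete: 4.

4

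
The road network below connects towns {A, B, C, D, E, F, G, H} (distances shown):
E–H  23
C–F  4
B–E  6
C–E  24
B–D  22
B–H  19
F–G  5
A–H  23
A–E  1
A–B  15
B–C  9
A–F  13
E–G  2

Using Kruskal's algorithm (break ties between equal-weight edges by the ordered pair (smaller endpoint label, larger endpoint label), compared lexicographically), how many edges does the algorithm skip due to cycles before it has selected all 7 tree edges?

Kruskal: consider edges lightest-first.
A–E (1): add — endpoints in different components.
E–G (2): add — endpoints in different components.
C–F (4): add — endpoints in different components.
F–G (5): add — endpoints in different components.
B–E (6): add — endpoints in different components.
B–C (9): skip — B and C already connected.
A–F (13): skip — A and F already connected.
A–B (15): skip — A and B already connected.
B–H (19): add — endpoints in different components.
B–D (22): add — endpoints in different components.
Edges rejected before the tree was complete: 3.

3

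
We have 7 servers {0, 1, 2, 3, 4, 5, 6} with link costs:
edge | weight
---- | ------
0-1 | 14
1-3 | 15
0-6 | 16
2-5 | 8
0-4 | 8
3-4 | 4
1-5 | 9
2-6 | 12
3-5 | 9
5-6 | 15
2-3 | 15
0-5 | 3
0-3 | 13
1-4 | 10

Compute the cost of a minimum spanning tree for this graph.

44

Kruskal: consider edges lightest-first.
0-5 (3): add. Components now {0,5} {1} {2} {3} {4} {6}
3-4 (4): add. Components now {0,5} {1} {2} {3,4} {6}
0-4 (8): add. Components now {0,3,4,5} {1} {2} {6}
2-5 (8): add. Components now {0,2,3,4,5} {1} {6}
1-5 (9): add. Components now {0,1,2,3,4,5} {6}
3-5 (9): skip — 3 and 5 already connected.
1-4 (10): skip — 1 and 4 already connected.
2-6 (12): add. Components now {0,1,2,3,4,5,6}
MST edges: 0-5, 3-4, 0-4, 2-5, 1-5, 2-6; total weight 3+4+8+8+9+12 = 44.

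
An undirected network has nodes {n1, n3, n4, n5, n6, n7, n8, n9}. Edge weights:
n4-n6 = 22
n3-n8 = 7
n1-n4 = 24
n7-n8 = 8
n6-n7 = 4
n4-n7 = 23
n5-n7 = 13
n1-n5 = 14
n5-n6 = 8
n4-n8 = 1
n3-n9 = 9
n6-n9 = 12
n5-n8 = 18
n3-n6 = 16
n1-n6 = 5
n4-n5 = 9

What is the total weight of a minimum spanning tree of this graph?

Grow the tree from n4 using Prim:
Step 1: cheapest edge leaving the tree is n4-n8 (1); add n8.
Step 2: cheapest edge leaving the tree is n3-n8 (7); add n3.
Step 3: cheapest edge leaving the tree is n7-n8 (8); add n7.
Step 4: cheapest edge leaving the tree is n6-n7 (4); add n6.
Step 5: cheapest edge leaving the tree is n1-n6 (5); add n1.
Step 6: cheapest edge leaving the tree is n5-n6 (8); add n5.
Step 7: cheapest edge leaving the tree is n3-n9 (9); add n9.
MST edges: n4-n8, n3-n8, n7-n8, n6-n7, n1-n6, n5-n6, n3-n9; total weight 1+7+8+4+5+8+9 = 42.

42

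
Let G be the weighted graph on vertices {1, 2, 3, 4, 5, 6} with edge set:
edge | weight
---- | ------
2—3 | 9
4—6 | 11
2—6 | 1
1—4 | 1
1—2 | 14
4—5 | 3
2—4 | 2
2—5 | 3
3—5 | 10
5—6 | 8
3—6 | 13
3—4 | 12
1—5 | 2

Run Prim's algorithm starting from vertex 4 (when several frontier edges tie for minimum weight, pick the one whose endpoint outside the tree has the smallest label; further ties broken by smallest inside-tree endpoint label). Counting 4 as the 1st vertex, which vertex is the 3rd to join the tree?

Grow the tree from 4 using Prim:
Step 1: cheapest edge leaving the tree is 1—4 (1); add 1.
Step 2: cheapest edge leaving the tree is 2—4 (2); add 2.
Step 3: cheapest edge leaving the tree is 2—6 (1); add 6.
Step 4: cheapest edge leaving the tree is 1—5 (2); add 5.
Step 5: cheapest edge leaving the tree is 2—3 (9); add 3.
Vertex order: 4, 1, 2, 6, 5, 3. The 3rd vertex is 2.

2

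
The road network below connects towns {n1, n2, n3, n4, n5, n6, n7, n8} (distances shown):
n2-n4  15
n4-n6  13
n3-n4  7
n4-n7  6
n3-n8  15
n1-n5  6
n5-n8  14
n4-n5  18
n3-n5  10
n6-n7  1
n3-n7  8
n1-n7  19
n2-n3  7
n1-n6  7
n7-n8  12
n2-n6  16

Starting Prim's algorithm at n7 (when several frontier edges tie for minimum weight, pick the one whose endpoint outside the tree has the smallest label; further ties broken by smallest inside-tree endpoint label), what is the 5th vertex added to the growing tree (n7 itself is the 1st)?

Prim, starting at n7.
Step 1: cheapest edge leaving the tree is n6-n7 (1); add n6.
Step 2: cheapest edge leaving the tree is n4-n7 (6); add n4.
Step 3: cheapest edge leaving the tree is n1-n6 (7); add n1.
Step 4: cheapest edge leaving the tree is n1-n5 (6); add n5.
Step 5: cheapest edge leaving the tree is n3-n4 (7); add n3.
Step 6: cheapest edge leaving the tree is n2-n3 (7); add n2.
Step 7: cheapest edge leaving the tree is n7-n8 (12); add n8.
Vertex order: n7, n6, n4, n1, n5, n3, n2, n8. The 5th vertex is n5.

n5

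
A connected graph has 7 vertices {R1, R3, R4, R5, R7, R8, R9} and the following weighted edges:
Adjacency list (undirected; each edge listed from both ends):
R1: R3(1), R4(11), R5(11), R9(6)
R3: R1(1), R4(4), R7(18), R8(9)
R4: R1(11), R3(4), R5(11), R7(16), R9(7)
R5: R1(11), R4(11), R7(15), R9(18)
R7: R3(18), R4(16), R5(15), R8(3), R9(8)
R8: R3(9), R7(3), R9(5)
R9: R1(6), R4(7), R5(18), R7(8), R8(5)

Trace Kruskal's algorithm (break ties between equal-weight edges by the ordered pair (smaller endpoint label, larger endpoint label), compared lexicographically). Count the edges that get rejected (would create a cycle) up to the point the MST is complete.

Kruskal's algorithm — process edges by increasing weight (ties by edge label):
R1 R3 (1): add — endpoints in different components.
R7 R8 (3): add — endpoints in different components.
R3 R4 (4): add — endpoints in different components.
R8 R9 (5): add — endpoints in different components.
R1 R9 (6): add — endpoints in different components.
R4 R9 (7): skip — R4 and R9 already connected.
R7 R9 (8): skip — R7 and R9 already connected.
R3 R8 (9): skip — R8 and R3 already connected.
R1 R4 (11): skip — R1 and R4 already connected.
R1 R5 (11): add — endpoints in different components.
Edges rejected before the tree was complete: 4.

4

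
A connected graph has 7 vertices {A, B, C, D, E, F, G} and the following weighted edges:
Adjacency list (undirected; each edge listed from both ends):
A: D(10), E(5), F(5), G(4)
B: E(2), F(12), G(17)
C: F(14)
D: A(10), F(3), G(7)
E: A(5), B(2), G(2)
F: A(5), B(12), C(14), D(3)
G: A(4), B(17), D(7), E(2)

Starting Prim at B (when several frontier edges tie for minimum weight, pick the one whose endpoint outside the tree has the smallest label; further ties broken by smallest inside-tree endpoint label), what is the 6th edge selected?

C-F

Prim, starting at B.
Step 1: cheapest edge leaving the tree is B—E (2); add E.
Step 2: cheapest edge leaving the tree is E—G (2); add G.
Step 3: cheapest edge leaving the tree is A—G (4); add A.
Step 4: cheapest edge leaving the tree is A—F (5); add F.
Step 5: cheapest edge leaving the tree is D—F (3); add D.
Step 6: cheapest edge leaving the tree is C—F (14); add C.
The 6th edge added is C—F.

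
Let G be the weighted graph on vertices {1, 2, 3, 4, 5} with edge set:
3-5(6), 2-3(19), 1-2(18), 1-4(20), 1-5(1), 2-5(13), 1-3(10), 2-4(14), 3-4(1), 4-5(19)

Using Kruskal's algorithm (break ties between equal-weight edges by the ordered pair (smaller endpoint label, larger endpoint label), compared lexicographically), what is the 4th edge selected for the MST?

2-5

Sort edges by weight, then run Kruskal:
1-5 (1): add. Components now {1,5} {2} {3} {4}
3-4 (1): add. Components now {1,5} {2} {3,4}
3-5 (6): add. Components now {1,3,4,5} {2}
1-3 (10): skip — 1 and 3 already connected.
2-5 (13): add. Components now {1,2,3,4,5}
The 4th edge added is 2-5.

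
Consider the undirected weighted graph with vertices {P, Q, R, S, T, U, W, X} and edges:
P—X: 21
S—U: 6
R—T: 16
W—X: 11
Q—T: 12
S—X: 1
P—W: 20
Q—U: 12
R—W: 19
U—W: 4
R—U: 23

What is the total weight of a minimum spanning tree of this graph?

71

Sort edges by weight, then run Kruskal:
S—X (1): add — endpoints in different components.
U—W (4): add — endpoints in different components.
S—U (6): add — endpoints in different components.
W—X (11): skip — W and X already connected.
Q—T (12): add — endpoints in different components.
Q—U (12): add — endpoints in different components.
R—T (16): add — endpoints in different components.
R—W (19): skip — W and R already connected.
P—W (20): add — endpoints in different components.
MST edges: S—X, U—W, S—U, Q—T, Q—U, R—T, P—W; total weight 1+4+6+12+12+16+20 = 71.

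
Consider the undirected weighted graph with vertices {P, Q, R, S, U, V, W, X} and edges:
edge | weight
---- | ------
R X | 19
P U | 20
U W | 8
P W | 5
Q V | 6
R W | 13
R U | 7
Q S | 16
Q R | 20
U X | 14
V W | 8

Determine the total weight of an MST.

Prim's algorithm from P:
Step 1: cheapest edge leaving the tree is P W (5); add W.
Step 2: cheapest edge leaving the tree is U W (8); add U.
Step 3: cheapest edge leaving the tree is R U (7); add R.
Step 4: cheapest edge leaving the tree is V W (8); add V.
Step 5: cheapest edge leaving the tree is Q V (6); add Q.
Step 6: cheapest edge leaving the tree is U X (14); add X.
Step 7: cheapest edge leaving the tree is Q S (16); add S.
MST edges: P W, U W, R U, V W, Q V, U X, Q S; total weight 5+8+7+8+6+14+16 = 64.

64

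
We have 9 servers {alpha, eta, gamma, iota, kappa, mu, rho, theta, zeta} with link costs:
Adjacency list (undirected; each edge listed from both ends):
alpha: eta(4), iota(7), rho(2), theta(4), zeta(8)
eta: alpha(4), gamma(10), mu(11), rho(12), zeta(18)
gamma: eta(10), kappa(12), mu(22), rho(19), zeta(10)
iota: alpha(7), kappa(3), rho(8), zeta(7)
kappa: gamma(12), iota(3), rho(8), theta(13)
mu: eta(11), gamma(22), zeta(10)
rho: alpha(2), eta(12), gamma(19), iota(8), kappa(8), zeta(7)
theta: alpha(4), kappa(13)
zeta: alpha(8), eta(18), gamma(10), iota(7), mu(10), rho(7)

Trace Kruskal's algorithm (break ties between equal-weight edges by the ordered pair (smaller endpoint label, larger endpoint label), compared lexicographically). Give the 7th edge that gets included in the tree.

Sort edges by weight, then run Kruskal:
alpha-rho (2): add — endpoints in different components.
iota-kappa (3): add — endpoints in different components.
alpha-eta (4): add — endpoints in different components.
alpha-theta (4): add — endpoints in different components.
alpha-iota (7): add — endpoints in different components.
iota-zeta (7): add — endpoints in different components.
rho-zeta (7): skip — zeta and rho already connected.
alpha-zeta (8): skip — alpha and zeta already connected.
iota-rho (8): skip — iota and rho already connected.
kappa-rho (8): skip — kappa and rho already connected.
eta-gamma (10): add — endpoints in different components.
gamma-zeta (10): skip — gamma and zeta already connected.
mu-zeta (10): add — endpoints in different components.
The 7th edge added is eta-gamma.

eta-gamma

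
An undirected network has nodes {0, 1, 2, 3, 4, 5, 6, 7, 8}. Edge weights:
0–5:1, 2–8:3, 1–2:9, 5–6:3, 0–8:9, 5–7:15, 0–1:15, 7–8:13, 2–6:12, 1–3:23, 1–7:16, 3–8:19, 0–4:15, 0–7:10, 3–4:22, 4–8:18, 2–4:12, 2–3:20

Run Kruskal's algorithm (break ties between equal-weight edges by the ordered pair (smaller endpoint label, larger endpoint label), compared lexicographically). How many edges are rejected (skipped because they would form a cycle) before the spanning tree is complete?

Kruskal's algorithm — process edges by increasing weight (ties by edge label):
0–5 (1): add — endpoints in different components.
2–8 (3): add — endpoints in different components.
5–6 (3): add — endpoints in different components.
0–8 (9): add — endpoints in different components.
1–2 (9): add — endpoints in different components.
0–7 (10): add — endpoints in different components.
2–4 (12): add — endpoints in different components.
2–6 (12): skip — 2 and 6 already connected.
7–8 (13): skip — 7 and 8 already connected.
0–1 (15): skip — 0 and 1 already connected.
0–4 (15): skip — 0 and 4 already connected.
5–7 (15): skip — 5 and 7 already connected.
1–7 (16): skip — 1 and 7 already connected.
4–8 (18): skip — 4 and 8 already connected.
3–8 (19): add — endpoints in different components.
Edges rejected before the tree was complete: 7.

7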